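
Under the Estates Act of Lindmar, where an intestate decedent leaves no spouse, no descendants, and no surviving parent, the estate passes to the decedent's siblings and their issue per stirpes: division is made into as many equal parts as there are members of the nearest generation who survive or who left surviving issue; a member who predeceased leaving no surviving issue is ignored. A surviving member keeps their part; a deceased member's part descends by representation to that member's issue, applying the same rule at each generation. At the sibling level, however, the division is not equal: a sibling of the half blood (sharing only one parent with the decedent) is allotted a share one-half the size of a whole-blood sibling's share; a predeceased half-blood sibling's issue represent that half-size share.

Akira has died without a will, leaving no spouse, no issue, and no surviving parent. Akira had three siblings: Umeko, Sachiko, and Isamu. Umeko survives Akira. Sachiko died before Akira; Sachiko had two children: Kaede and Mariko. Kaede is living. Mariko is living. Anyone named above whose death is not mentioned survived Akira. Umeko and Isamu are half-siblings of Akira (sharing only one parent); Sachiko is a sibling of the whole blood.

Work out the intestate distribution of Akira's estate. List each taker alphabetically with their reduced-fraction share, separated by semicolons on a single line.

No spouse, descendants, or parent survives, so the estate passes to Akira's siblings per stirpes.
Half-blood siblings count for one-half the weight of whole-blood siblings at the initial division.
Dividing 1 in proportion to weights (total weight 2): Umeko (weight 1/2) → 1/4; Sachiko (weight 1) → 1/2; Isamu (weight 1/2) → 1/4.
Umeko is living and takes 1/4.
Sachiko predeceased; the 1/2 allotted to Sachiko's branch passes to Sachiko's issue by representation.
The 1/2 is divided into 2 equal shares of 1/4 among Kaede, Mariko.
Kaede is living and takes 1/4.
Mariko is living and takes 1/4.
Isamu is living and takes 1/4.

Isamu 1/4; Kaede 1/4; Mariko 1/4; Umeko 1/4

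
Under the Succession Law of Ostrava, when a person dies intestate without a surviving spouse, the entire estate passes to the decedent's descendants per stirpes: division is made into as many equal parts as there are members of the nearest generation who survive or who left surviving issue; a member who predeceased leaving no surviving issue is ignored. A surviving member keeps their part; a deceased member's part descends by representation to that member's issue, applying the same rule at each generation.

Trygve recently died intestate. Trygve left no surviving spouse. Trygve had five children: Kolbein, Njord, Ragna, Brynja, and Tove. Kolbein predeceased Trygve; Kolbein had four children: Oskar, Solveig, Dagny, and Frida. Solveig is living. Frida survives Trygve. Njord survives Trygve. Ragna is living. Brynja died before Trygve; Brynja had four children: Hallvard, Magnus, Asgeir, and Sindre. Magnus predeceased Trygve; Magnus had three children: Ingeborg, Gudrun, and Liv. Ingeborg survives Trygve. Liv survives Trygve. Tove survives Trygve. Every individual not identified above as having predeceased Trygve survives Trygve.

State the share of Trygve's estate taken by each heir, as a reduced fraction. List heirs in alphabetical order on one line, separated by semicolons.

Asgeir 1/20; Dagny 1/20; Frida 1/20; Gudrun 1/60; Hallvard 1/20; Ingeborg 1/60; Liv 1/60; Njord 1/5; Oskar 1/20; Ragna 1/5; Sindre 1/20; Solveig 1/20; Tove 1/5

There is no surviving spouse, so the entire estate passes to Trygve's descendants per stirpes.
The estate is divided into 5 equal shares of 1/5 among Kolbein, Njord, Ragna, Brynja, Tove.
Kolbein predeceased; the 1/5 allotted to Kolbein's branch passes to Kolbein's issue by representation.
The 1/5 is divided into 4 equal shares of 1/20 among Oskar, Solveig, Dagny, Frida.
Oskar is living and takes 1/20.
Solveig is living and takes 1/20.
Dagny is living and takes 1/20.
Frida is living and takes 1/20.
Njord is living and takes 1/5.
Ragna is living and takes 1/5.
Brynja predeceased; the 1/5 allotted to Brynja's branch passes to Brynja's issue by representation.
The 1/5 is divided into 4 equal shares of 1/20 among Hallvard, Magnus, Asgeir, Sindre.
Hallvard is living and takes 1/20.
Magnus predeceased; the 1/20 allotted to Magnus's branch passes to Magnus's issue by representation.
The 1/20 is divided into 3 equal shares of 1/60 among Ingeborg, Gudrun, Liv.
Ingeborg is living and takes 1/60.
Gudrun is living and takes 1/60.
Liv is living and takes 1/60.
Asgeir is living and takes 1/20.
Sindre is living and takes 1/20.
Tove is living and takes 1/5.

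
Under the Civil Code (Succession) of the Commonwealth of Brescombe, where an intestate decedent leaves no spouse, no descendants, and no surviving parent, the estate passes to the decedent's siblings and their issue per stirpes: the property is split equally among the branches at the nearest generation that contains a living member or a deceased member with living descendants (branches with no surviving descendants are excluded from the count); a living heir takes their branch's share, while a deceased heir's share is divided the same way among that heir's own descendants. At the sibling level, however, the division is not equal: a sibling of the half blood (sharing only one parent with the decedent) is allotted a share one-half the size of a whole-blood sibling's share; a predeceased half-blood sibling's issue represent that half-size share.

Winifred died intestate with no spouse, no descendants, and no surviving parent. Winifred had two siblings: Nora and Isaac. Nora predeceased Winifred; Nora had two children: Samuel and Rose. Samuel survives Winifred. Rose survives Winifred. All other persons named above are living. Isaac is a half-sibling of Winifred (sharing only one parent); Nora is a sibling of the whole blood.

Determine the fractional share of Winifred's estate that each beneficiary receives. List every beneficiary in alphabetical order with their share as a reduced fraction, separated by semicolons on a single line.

Isaac 1/3; Rose 1/3; Samuel 1/3

No spouse, descendants, or parent survives, so the estate passes to Winifred's siblings per stirpes.
Half-blood siblings count for one-half the weight of whole-blood siblings at the initial division.
Dividing 1 in proportion to weights (total weight 3/2): Nora (weight 1) → 2/3; Isaac (weight 1/2) → 1/3.
Nora predeceased; the 2/3 allotted to Nora's branch passes to Nora's issue by representation.
The 2/3 is divided into 2 equal shares of 1/3 among Samuel, Rose.
Samuel is living and takes 1/3.
Rose is living and takes 1/3.
Isaac is living and takes 1/3.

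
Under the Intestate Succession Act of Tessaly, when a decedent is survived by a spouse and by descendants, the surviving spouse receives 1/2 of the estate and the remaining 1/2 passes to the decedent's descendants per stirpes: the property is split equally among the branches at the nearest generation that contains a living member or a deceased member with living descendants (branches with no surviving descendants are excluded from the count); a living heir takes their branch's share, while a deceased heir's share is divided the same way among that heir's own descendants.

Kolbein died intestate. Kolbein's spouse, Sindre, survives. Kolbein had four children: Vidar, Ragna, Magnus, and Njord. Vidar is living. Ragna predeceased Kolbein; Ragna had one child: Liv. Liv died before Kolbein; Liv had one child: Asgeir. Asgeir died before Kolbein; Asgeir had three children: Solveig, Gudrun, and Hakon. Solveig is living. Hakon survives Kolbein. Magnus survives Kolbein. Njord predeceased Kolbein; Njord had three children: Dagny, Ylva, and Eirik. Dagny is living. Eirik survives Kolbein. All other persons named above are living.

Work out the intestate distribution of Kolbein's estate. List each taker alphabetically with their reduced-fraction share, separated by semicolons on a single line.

Dagny 1/24; Eirik 1/24; Gudrun 1/24; Hakon 1/24; Magnus 1/8; Sindre 1/2; Solveig 1/24; Vidar 1/8; Ylva 1/24

Sindre, as surviving spouse, takes 1/2.
The remaining 1/2 passes to Kolbein's descendants per stirpes.
The 1/2 is divided into 4 equal shares of 1/8 among Vidar, Ragna, Magnus, Njord.
Vidar is living and takes 1/8.
Ragna predeceased; the 1/8 allotted to Ragna's branch passes to Ragna's issue by representation.
Liv's line is the sole branch at this level, so the full 1/8 passes to Liv's issue by representation.
Asgeir's line is the sole branch at this level, so the full 1/8 passes to Asgeir's issue by representation.
The 1/8 is divided into 3 equal shares of 1/24 among Solveig, Gudrun, Hakon.
Solveig is living and takes 1/24.
Gudrun is living and takes 1/24.
Hakon is living and takes 1/24.
Magnus is living and takes 1/8.
Njord predeceased; the 1/8 allotted to Njord's branch passes to Njord's issue by representation.
The 1/8 is divided into 3 equal shares of 1/24 among Dagny, Ylva, Eirik.
Dagny is living and takes 1/24.
Ylva is living and takes 1/24.
Eirik is living and takes 1/24.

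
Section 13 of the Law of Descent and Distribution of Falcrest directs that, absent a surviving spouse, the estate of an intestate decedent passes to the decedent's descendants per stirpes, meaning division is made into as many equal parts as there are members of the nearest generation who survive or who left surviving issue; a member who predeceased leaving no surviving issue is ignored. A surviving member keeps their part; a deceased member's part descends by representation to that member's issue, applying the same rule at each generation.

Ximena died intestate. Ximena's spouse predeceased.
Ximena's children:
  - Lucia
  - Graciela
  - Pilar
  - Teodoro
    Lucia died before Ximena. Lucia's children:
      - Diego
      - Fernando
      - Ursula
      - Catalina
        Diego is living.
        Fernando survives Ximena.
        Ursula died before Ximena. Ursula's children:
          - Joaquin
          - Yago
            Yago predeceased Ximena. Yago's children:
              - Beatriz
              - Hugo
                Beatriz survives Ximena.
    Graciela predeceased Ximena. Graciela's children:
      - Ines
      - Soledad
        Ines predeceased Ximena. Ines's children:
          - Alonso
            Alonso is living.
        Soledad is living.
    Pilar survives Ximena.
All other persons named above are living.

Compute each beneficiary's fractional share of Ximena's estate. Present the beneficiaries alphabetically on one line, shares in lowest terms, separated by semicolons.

Alonso 1/8; Beatriz 1/64; Catalina 1/16; Diego 1/16; Fernando 1/16; Hugo 1/64; Joaquin 1/32; Pilar 1/4; Soledad 1/8; Teodoro 1/4

There is no surviving spouse, so the entire estate passes to Ximena's descendants per stirpes.
The estate is divided into 4 equal shares of 1/4 among Lucia, Graciela, Pilar, Teodoro.
Lucia predeceased; the 1/4 allotted to Lucia's branch passes to Lucia's issue by representation.
The 1/4 is divided into 4 equal shares of 1/16 among Diego, Fernando, Ursula, Catalina.
Diego is living and takes 1/16.
Fernando is living and takes 1/16.
Ursula predeceased; the 1/16 allotted to Ursula's branch passes to Ursula's issue by representation.
The 1/16 is divided into 2 equal shares of 1/32 among Joaquin, Yago.
Joaquin is living and takes 1/32.
Yago predeceased; the 1/32 allotted to Yago's branch passes to Yago's issue by representation.
The 1/32 is divided into 2 equal shares of 1/64 among Beatriz, Hugo.
Beatriz is living and takes 1/64.
Hugo is living and takes 1/64.
Catalina is living and takes 1/16.
Graciela predeceased; the 1/4 allotted to Graciela's branch passes to Graciela's issue by representation.
The 1/4 is divided into 2 equal shares of 1/8 among Ines, Soledad.
Ines predeceased; the 1/8 allotted to Ines's branch passes to Ines's issue by representation.
Alonso is the sole taker at this level and receives the full 1/8.
Soledad is living and takes 1/8.
Pilar is living and takes 1/4.
Teodoro is living and takes 1/4.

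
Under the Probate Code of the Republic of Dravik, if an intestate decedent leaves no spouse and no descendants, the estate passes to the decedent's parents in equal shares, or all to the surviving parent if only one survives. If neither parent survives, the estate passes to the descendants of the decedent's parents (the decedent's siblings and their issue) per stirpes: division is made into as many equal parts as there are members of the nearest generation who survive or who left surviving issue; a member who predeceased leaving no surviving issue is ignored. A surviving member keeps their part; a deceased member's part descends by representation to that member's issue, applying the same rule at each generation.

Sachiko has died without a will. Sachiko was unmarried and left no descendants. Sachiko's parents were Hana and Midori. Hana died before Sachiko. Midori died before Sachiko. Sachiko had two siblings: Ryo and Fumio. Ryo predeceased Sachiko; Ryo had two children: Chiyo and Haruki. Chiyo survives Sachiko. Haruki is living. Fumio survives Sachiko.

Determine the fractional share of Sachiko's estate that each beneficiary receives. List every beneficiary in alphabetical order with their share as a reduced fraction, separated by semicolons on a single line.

Chiyo 1/4; Fumio 1/2; Haruki 1/4

Neither parent survives and there are no descendants, so the estate passes to Sachiko's siblings and their issue per stirpes.
The estate is divided into 2 equal shares of 1/2 among Ryo, Fumio.
Ryo predeceased; the 1/2 allotted to Ryo's branch passes to Ryo's issue by representation.
The 1/2 is divided into 2 equal shares of 1/4 among Chiyo, Haruki.
Chiyo is living and takes 1/4.
Haruki is living and takes 1/4.
Fumio is living and takes 1/2.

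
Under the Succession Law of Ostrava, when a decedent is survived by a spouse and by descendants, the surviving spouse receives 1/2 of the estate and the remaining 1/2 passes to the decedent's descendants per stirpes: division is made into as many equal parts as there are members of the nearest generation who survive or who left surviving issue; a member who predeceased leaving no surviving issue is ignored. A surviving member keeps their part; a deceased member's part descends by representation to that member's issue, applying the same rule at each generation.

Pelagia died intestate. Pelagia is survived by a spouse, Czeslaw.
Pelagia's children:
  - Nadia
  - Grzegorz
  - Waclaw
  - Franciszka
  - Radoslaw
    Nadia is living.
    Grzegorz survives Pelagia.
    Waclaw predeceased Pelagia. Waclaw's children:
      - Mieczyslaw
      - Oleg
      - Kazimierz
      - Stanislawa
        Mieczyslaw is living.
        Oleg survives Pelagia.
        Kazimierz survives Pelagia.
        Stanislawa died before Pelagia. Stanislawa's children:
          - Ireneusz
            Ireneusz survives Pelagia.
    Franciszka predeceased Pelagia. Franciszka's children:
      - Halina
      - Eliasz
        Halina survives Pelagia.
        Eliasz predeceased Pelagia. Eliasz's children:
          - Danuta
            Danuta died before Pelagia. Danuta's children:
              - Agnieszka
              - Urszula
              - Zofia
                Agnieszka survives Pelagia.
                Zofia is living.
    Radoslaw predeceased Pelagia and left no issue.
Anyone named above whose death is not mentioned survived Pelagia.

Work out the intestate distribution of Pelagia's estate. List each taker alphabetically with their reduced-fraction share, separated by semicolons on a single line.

Agnieszka 1/48; Czeslaw 1/2; Grzegorz 1/8; Halina 1/16; Ireneusz 1/32; Kazimierz 1/32; Mieczyslaw 1/32; Nadia 1/8; Oleg 1/32; Urszula 1/48; Zofia 1/48

Czeslaw, as surviving spouse, takes 1/2.
The remaining 1/2 passes to Pelagia's descendants per stirpes.
Radoslaw left no surviving issue, so that branch lapses and is disregarded.
The 1/2 is divided into 4 equal shares of 1/8 among Nadia, Grzegorz, Waclaw, Franciszka.
Nadia is living and takes 1/8.
Grzegorz is living and takes 1/8.
Waclaw predeceased; the 1/8 allotted to Waclaw's branch passes to Waclaw's issue by representation.
The 1/8 is divided into 4 equal shares of 1/32 among Mieczyslaw, Oleg, Kazimierz, Stanislawa.
Mieczyslaw is living and takes 1/32.
Oleg is living and takes 1/32.
Kazimierz is living and takes 1/32.
Stanislawa predeceased; the 1/32 allotted to Stanislawa's branch passes to Stanislawa's issue by representation.
Ireneusz is the sole taker at this level and receives the full 1/32.
Franciszka predeceased; the 1/8 allotted to Franciszka's branch passes to Franciszka's issue by representation.
The 1/8 is divided into 2 equal shares of 1/16 among Halina, Eliasz.
Halina is living and takes 1/16.
Eliasz predeceased; the 1/16 allotted to Eliasz's branch passes to Eliasz's issue by representation.
Danuta's line is the sole branch at this level, so the full 1/16 passes to Danuta's issue by representation.
The 1/16 is divided into 3 equal shares of 1/48 among Agnieszka, Urszula, Zofia.
Agnieszka is living and takes 1/48.
Urszula is living and takes 1/48.
Zofia is living and takes 1/48.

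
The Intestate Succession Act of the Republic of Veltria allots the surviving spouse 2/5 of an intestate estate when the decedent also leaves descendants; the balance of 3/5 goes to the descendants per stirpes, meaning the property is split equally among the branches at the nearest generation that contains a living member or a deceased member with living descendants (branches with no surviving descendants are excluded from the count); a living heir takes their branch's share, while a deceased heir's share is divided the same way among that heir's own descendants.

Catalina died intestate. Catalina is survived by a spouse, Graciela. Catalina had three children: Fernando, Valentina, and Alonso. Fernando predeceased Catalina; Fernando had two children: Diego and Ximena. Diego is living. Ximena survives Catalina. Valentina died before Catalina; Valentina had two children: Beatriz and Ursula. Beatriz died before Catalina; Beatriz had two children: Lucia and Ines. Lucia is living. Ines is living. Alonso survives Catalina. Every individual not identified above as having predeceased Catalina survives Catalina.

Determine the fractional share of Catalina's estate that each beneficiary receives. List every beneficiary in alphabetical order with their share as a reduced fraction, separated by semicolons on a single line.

Graciela, as surviving spouse, takes 2/5.
The remaining 3/5 passes to Catalina's descendants per stirpes.
The 3/5 is divided into 3 equal shares of 1/5 among Fernando, Valentina, Alonso.
Fernando predeceased; the 1/5 allotted to Fernando's branch passes to Fernando's issue by representation.
The 1/5 is divided into 2 equal shares of 1/10 among Diego, Ximena.
Diego is living and takes 1/10.
Ximena is living and takes 1/10.
Valentina predeceased; the 1/5 allotted to Valentina's branch passes to Valentina's issue by representation.
The 1/5 is divided into 2 equal shares of 1/10 among Beatriz, Ursula.
Beatriz predeceased; the 1/10 allotted to Beatriz's branch passes to Beatriz's issue by representation.
The 1/10 is divided into 2 equal shares of 1/20 among Lucia, Ines.
Lucia is living and takes 1/20.
Ines is living and takes 1/20.
Ursula is living and takes 1/10.
Alonso is living and takes 1/5.

Alonso 1/5; Diego 1/10; Graciela 2/5; Ines 1/20; Lucia 1/20; Ursula 1/10; Ximena 1/10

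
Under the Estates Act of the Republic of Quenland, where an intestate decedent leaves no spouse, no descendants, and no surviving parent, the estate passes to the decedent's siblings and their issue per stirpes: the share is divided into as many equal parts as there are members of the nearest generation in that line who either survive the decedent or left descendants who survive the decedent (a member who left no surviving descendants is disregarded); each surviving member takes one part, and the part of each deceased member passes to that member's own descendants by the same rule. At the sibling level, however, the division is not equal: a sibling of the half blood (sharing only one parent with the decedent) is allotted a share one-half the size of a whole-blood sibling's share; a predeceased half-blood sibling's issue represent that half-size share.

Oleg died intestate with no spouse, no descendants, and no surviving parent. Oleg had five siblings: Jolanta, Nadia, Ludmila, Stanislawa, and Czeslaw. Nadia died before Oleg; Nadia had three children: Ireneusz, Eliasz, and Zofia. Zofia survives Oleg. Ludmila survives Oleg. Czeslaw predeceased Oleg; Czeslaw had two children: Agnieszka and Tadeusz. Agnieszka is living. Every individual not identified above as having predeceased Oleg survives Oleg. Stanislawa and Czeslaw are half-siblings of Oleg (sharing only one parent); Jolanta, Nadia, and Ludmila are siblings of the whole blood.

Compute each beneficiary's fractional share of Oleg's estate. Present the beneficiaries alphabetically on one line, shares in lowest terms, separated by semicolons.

Agnieszka 1/16; Eliasz 1/12; Ireneusz 1/12; Jolanta 1/4; Ludmila 1/4; Stanislawa 1/8; Tadeusz 1/16; Zofia 1/12

No spouse, descendants, or parent survives, so the estate passes to Oleg's siblings per stirpes.
Half-blood siblings count for one-half the weight of whole-blood siblings at the initial division.
Dividing 1 in proportion to weights (total weight 4): Jolanta (weight 1) → 1/4; Nadia (weight 1) → 1/4; Ludmila (weight 1) → 1/4; Stanislawa (weight 1/2) → 1/8; Czeslaw (weight 1/2) → 1/8.
Jolanta is living and takes 1/4.
Nadia predeceased; the 1/4 allotted to Nadia's branch passes to Nadia's issue by representation.
The 1/4 is divided into 3 equal shares of 1/12 among Ireneusz, Eliasz, Zofia.
Ireneusz is living and takes 1/12.
Eliasz is living and takes 1/12.
Zofia is living and takes 1/12.
Ludmila is living and takes 1/4.
Stanislawa is living and takes 1/8.
Czeslaw predeceased; the 1/8 allotted to Czeslaw's branch passes to Czeslaw's issue by representation.
The 1/8 is divided into 2 equal shares of 1/16 among Agnieszka, Tadeusz.
Agnieszka is living and takes 1/16.
Tadeusz is living and takes 1/16.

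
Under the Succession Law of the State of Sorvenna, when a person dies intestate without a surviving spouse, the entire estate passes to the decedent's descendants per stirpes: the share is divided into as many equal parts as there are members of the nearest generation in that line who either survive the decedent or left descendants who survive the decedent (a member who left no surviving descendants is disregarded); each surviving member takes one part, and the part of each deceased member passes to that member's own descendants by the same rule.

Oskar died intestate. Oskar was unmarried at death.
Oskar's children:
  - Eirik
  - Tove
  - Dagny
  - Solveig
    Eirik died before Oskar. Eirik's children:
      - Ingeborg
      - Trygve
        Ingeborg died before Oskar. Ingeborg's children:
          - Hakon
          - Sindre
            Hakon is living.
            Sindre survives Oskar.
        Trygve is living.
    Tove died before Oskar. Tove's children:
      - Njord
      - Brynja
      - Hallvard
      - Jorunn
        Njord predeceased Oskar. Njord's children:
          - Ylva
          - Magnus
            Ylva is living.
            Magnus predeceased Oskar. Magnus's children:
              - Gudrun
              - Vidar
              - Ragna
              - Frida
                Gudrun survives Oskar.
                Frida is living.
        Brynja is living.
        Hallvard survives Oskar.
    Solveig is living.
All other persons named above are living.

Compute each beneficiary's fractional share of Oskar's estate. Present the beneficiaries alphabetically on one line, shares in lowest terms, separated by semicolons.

There is no surviving spouse, so the entire estate passes to Oskar's descendants per stirpes.
The estate is divided into 4 equal shares of 1/4 among Eirik, Tove, Dagny, Solveig.
Eirik predeceased; the 1/4 allotted to Eirik's branch passes to Eirik's issue by representation.
The 1/4 is divided into 2 equal shares of 1/8 among Ingeborg, Trygve.
Ingeborg predeceased; the 1/8 allotted to Ingeborg's branch passes to Ingeborg's issue by representation.
The 1/8 is divided into 2 equal shares of 1/16 among Hakon, Sindre.
Hakon is living and takes 1/16.
Sindre is living and takes 1/16.
Trygve is living and takes 1/8.
Tove predeceased; the 1/4 allotted to Tove's branch passes to Tove's issue by representation.
The 1/4 is divided into 4 equal shares of 1/16 among Njord, Brynja, Hallvard, Jorunn.
Njord predeceased; the 1/16 allotted to Njord's branch passes to Njord's issue by representation.
The 1/16 is divided into 2 equal shares of 1/32 among Ylva, Magnus.
Ylva is living and takes 1/32.
Magnus predeceased; the 1/32 allotted to Magnus's branch passes to Magnus's issue by representation.
The 1/32 is divided into 4 equal shares of 1/128 among Gudrun, Vidar, Ragna, Frida.
Gudrun is living and takes 1/128.
Vidar is living and takes 1/128.
Ragna is living and takes 1/128.
Frida is living and takes 1/128.
Brynja is living and takes 1/16.
Hallvard is living and takes 1/16.
Jorunn is living and takes 1/16.
Dagny is living and takes 1/4.
Solveig is living and takes 1/4.

Brynja 1/16; Dagny 1/4; Frida 1/128; Gudrun 1/128; Hakon 1/16; Hallvard 1/16; Jorunn 1/16; Ragna 1/128; Sindre 1/16; Solveig 1/4; Trygve 1/8; Vidar 1/128; Ylva 1/32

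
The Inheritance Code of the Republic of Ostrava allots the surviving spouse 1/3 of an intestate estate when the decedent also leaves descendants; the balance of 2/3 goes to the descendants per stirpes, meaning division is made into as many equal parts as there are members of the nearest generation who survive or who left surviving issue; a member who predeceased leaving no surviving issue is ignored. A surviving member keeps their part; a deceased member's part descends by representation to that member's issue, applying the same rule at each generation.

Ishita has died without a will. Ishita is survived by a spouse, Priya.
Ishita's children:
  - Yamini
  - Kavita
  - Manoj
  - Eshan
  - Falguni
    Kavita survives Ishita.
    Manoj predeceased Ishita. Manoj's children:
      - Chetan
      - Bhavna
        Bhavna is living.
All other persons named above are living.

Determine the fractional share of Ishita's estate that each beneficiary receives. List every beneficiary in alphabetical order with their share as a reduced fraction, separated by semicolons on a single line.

Bhavna 1/15; Chetan 1/15; Eshan 2/15; Falguni 2/15; Kavita 2/15; Priya 1/3; Yamini 2/15

Priya, as surviving spouse, takes 1/3.
The remaining 2/3 passes to Ishita's descendants per stirpes.
The 2/3 is divided into 5 equal shares of 2/15 among Yamini, Kavita, Manoj, Eshan, Falguni.
Yamini is living and takes 2/15.
Kavita is living and takes 2/15.
Manoj predeceased; the 2/15 allotted to Manoj's branch passes to Manoj's issue by representation.
The 2/15 is divided into 2 equal shares of 1/15 among Chetan, Bhavna.
Chetan is living and takes 1/15.
Bhavna is living and takes 1/15.
Eshan is living and takes 2/15.
Falguni is living and takes 2/15.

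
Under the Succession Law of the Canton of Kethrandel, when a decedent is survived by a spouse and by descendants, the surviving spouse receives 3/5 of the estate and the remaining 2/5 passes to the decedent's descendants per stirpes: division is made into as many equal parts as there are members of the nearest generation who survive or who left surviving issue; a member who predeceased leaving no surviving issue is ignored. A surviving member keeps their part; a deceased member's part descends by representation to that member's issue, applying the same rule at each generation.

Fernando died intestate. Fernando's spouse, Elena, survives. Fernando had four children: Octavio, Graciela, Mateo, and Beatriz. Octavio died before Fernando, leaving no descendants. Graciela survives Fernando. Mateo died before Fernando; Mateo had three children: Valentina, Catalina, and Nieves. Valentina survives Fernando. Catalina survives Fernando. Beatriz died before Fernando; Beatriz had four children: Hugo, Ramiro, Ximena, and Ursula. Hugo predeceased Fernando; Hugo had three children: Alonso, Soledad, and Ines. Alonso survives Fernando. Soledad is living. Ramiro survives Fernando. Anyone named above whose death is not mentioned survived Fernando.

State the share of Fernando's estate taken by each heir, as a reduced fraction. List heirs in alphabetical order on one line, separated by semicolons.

Elena, as surviving spouse, takes 3/5.
The remaining 2/5 passes to Fernando's descendants per stirpes.
Octavio left no surviving issue, so that branch lapses and is disregarded.
The 2/5 is divided into 3 equal shares of 2/15 among Graciela, Mateo, Beatriz.
Graciela is living and takes 2/15.
Mateo predeceased; the 2/15 allotted to Mateo's branch passes to Mateo's issue by representation.
The 2/15 is divided into 3 equal shares of 2/45 among Valentina, Catalina, Nieves.
Valentina is living and takes 2/45.
Catalina is living and takes 2/45.
Nieves is living and takes 2/45.
Beatriz predeceased; the 2/15 allotted to Beatriz's branch passes to Beatriz's issue by representation.
The 2/15 is divided into 4 equal shares of 1/30 among Hugo, Ramiro, Ximena, Ursula.
Hugo predeceased; the 1/30 allotted to Hugo's branch passes to Hugo's issue by representation.
The 1/30 is divided into 3 equal shares of 1/90 among Alonso, Soledad, Ines.
Alonso is living and takes 1/90.
Soledad is living and takes 1/90.
Ines is living and takes 1/90.
Ramiro is living and takes 1/30.
Ximena is living and takes 1/30.
Ursula is living and takes 1/30.

Alonso 1/90; Catalina 2/45; Elena 3/5; Graciela 2/15; Ines 1/90; Nieves 2/45; Ramiro 1/30; Soledad 1/90; Ursula 1/30; Valentina 2/45; Ximena 1/30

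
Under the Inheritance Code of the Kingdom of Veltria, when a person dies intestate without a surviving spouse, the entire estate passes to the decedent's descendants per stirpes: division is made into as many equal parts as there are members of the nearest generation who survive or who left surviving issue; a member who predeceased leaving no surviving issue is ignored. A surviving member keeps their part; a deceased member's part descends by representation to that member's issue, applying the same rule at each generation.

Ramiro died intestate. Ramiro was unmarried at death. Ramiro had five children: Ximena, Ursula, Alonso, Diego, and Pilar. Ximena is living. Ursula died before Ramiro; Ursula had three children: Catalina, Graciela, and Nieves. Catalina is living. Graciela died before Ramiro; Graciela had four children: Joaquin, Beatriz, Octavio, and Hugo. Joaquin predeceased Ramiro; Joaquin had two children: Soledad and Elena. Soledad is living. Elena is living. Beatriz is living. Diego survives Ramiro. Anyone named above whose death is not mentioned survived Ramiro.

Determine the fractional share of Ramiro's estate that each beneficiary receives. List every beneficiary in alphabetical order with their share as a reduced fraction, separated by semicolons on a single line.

There is no surviving spouse, so the entire estate passes to Ramiro's descendants per stirpes.
The estate is divided into 5 equal shares of 1/5 among Ximena, Ursula, Alonso, Diego, Pilar.
Ximena is living and takes 1/5.
Ursula predeceased; the 1/5 allotted to Ursula's branch passes to Ursula's issue by representation.
The 1/5 is divided into 3 equal shares of 1/15 among Catalina, Graciela, Nieves.
Catalina is living and takes 1/15.
Graciela predeceased; the 1/15 allotted to Graciela's branch passes to Graciela's issue by representation.
The 1/15 is divided into 4 equal shares of 1/60 among Joaquin, Beatriz, Octavio, Hugo.
Joaquin predeceased; the 1/60 allotted to Joaquin's branch passes to Joaquin's issue by representation.
The 1/60 is divided into 2 equal shares of 1/120 among Soledad, Elena.
Soledad is living and takes 1/120.
Elena is living and takes 1/120.
Beatriz is living and takes 1/60.
Octavio is living and takes 1/60.
Hugo is living and takes 1/60.
Nieves is living and takes 1/15.
Alonso is living and takes 1/5.
Diego is living and takes 1/5.
Pilar is living and takes 1/5.

Alonso 1/5; Beatriz 1/60; Catalina 1/15; Diego 1/5; Elena 1/120; Hugo 1/60; Nieves 1/15; Octavio 1/60; Pilar 1/5; Soledad 1/120; Ximena 1/5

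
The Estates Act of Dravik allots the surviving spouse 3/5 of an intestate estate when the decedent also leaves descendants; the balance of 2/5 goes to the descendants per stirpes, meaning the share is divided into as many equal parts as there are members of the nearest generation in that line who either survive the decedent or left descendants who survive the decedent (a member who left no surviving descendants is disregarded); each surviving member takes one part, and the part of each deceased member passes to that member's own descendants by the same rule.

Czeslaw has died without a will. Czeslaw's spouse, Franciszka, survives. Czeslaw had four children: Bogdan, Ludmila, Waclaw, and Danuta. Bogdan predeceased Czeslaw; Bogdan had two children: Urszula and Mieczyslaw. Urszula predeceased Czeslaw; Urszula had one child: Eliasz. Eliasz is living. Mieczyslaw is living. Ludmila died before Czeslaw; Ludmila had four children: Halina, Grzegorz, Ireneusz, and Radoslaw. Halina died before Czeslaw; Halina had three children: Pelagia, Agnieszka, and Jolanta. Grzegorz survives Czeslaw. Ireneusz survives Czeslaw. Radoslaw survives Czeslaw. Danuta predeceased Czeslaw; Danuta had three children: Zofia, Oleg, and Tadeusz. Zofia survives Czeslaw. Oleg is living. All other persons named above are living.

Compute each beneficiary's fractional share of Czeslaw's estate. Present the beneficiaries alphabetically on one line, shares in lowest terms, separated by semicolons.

Agnieszka 1/120; Eliasz 1/20; Franciszka 3/5; Grzegorz 1/40; Ireneusz 1/40; Jolanta 1/120; Mieczyslaw 1/20; Oleg 1/30; Pelagia 1/120; Radoslaw 1/40; Tadeusz 1/30; Waclaw 1/10; Zofia 1/30

Franciszka, as surviving spouse, takes 3/5.
The remaining 2/5 passes to Czeslaw's descendants per stirpes.
The 2/5 is divided into 4 equal shares of 1/10 among Bogdan, Ludmila, Waclaw, Danuta.
Bogdan predeceased; the 1/10 allotted to Bogdan's branch passes to Bogdan's issue by representation.
The 1/10 is divided into 2 equal shares of 1/20 among Urszula, Mieczyslaw.
Urszula predeceased; the 1/20 allotted to Urszula's branch passes to Urszula's issue by representation.
Eliasz is the sole taker at this level and receives the full 1/20.
Mieczyslaw is living and takes 1/20.
Ludmila predeceased; the 1/10 allotted to Ludmila's branch passes to Ludmila's issue by representation.
The 1/10 is divided into 4 equal shares of 1/40 among Halina, Grzegorz, Ireneusz, Radoslaw.
Halina predeceased; the 1/40 allotted to Halina's branch passes to Halina's issue by representation.
The 1/40 is divided into 3 equal shares of 1/120 among Pelagia, Agnieszka, Jolanta.
Pelagia is living and takes 1/120.
Agnieszka is living and takes 1/120.
Jolanta is living and takes 1/120.
Grzegorz is living and takes 1/40.
Ireneusz is living and takes 1/40.
Radoslaw is living and takes 1/40.
Waclaw is living and takes 1/10.
Danuta predeceased; the 1/10 allotted to Danuta's branch passes to Danuta's issue by representation.
The 1/10 is divided into 3 equal shares of 1/30 among Zofia, Oleg, Tadeusz.
Zofia is living and takes 1/30.
Oleg is living and takes 1/30.
Tadeusz is living and takes 1/30.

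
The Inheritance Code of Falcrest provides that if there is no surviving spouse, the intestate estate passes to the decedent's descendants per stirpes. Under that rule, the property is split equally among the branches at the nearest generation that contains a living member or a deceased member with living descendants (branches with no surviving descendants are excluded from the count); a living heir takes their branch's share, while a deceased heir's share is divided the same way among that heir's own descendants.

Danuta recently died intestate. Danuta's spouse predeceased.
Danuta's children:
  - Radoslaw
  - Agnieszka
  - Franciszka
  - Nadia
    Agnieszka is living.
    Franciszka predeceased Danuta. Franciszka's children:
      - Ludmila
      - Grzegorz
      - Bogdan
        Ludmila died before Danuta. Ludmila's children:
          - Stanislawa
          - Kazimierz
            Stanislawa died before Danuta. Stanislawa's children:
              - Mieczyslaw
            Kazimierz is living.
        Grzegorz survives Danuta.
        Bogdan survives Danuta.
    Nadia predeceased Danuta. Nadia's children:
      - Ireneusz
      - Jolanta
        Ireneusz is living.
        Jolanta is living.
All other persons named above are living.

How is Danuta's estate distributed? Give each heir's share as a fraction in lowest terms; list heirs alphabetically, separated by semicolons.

Agnieszka 1/4; Bogdan 1/12; Grzegorz 1/12; Ireneusz 1/8; Jolanta 1/8; Kazimierz 1/24; Mieczyslaw 1/24; Radoslaw 1/4

There is no surviving spouse, so the entire estate passes to Danuta's descendants per stirpes.
The estate is divided into 4 equal shares of 1/4 among Radoslaw, Agnieszka, Franciszka, Nadia.
Radoslaw is living and takes 1/4.
Agnieszka is living and takes 1/4.
Franciszka predeceased; the 1/4 allotted to Franciszka's branch passes to Franciszka's issue by representation.
The 1/4 is divided into 3 equal shares of 1/12 among Ludmila, Grzegorz, Bogdan.
Ludmila predeceased; the 1/12 allotted to Ludmila's branch passes to Ludmila's issue by representation.
The 1/12 is divided into 2 equal shares of 1/24 among Stanislawa, Kazimierz.
Stanislawa predeceased; the 1/24 allotted to Stanislawa's branch passes to Stanislawa's issue by representation.
Mieczyslaw is the sole taker at this level and receives the full 1/24.
Kazimierz is living and takes 1/24.
Grzegorz is living and takes 1/12.
Bogdan is living and takes 1/12.
Nadia predeceased; the 1/4 allotted to Nadia's branch passes to Nadia's issue by representation.
The 1/4 is divided into 2 equal shares of 1/8 among Ireneusz, Jolanta.
Ireneusz is living and takes 1/8.
Jolanta is living and takes 1/8.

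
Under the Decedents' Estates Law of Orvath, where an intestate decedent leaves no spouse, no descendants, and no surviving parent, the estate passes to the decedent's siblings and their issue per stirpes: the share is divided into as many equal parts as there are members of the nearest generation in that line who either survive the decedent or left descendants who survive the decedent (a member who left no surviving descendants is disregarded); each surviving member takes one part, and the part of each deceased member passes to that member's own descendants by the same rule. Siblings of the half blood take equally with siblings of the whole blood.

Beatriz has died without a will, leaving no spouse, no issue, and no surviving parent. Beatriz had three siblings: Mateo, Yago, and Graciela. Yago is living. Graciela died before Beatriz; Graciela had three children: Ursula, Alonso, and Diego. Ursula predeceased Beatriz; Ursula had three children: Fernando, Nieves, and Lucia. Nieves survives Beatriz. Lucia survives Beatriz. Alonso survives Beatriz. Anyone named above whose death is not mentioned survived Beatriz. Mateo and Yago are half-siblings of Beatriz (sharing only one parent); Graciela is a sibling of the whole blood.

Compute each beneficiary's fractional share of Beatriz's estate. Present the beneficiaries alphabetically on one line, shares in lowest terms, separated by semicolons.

Alonso 1/9; Diego 1/9; Fernando 1/27; Lucia 1/27; Mateo 1/3; Nieves 1/27; Yago 1/3

No spouse, descendants, or parent survives, so the estate passes to Beatriz's siblings per stirpes.
Half-blood and whole-blood siblings take equally under the stated rule.
The estate is divided into 3 equal shares of 1/3 among Mateo, Yago, Graciela.
Mateo is living and takes 1/3.
Yago is living and takes 1/3.
Graciela predeceased; the 1/3 allotted to Graciela's branch passes to Graciela's issue by representation.
The 1/3 is divided into 3 equal shares of 1/9 among Ursula, Alonso, Diego.
Ursula predeceased; the 1/9 allotted to Ursula's branch passes to Ursula's issue by representation.
The 1/9 is divided into 3 equal shares of 1/27 among Fernando, Nieves, Lucia.
Fernando is living and takes 1/27.
Nieves is living and takes 1/27.
Lucia is living and takes 1/27.
Alonso is living and takes 1/9.
Diego is living and takes 1/9.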